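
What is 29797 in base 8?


Divide by 8 repeatedly:
29797 ÷ 8 = 3724 remainder 5
3724 ÷ 8 = 465 remainder 4
465 ÷ 8 = 58 remainder 1
58 ÷ 8 = 7 remainder 2
7 ÷ 8 = 0 remainder 7
Reading remainders bottom-up:
= 0o72145


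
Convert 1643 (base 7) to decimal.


Positional values (base 7):
  3 × 7^0 = 3 × 1 = 3
  4 × 7^1 = 4 × 7 = 28
  6 × 7^2 = 6 × 49 = 294
  1 × 7^3 = 1 × 343 = 343
Sum = 3 + 28 + 294 + 343
= 668


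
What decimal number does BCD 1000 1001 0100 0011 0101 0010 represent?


Each 4-bit group → digit:
  1000 → 8
  1001 → 9
  0100 → 4
  0011 → 3
  0101 → 5
  0010 → 2
= 894352


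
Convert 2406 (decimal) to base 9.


Divide by 9 repeatedly:
2406 ÷ 9 = 267 remainder 3
267 ÷ 9 = 29 remainder 6
29 ÷ 9 = 3 remainder 2
3 ÷ 9 = 0 remainder 3
Reading remainders bottom-up:
= 3263


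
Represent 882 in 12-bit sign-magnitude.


Sign bit: 0 (positive)
Magnitude: 882 = 01101110010
= 001101110010


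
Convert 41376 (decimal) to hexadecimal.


Divide by 16 repeatedly:
41376 ÷ 16 = 2586 remainder 0 (0)
2586 ÷ 16 = 161 remainder 10 (A)
161 ÷ 16 = 10 remainder 1 (1)
10 ÷ 16 = 0 remainder 10 (A)
Reading remainders bottom-up:
= 0xA1A0


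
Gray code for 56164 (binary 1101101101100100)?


Binary: 1101101101100100
Gray code: G = B XOR (B >> 1)
B >> 1 = 0110110110110010
1101101101100100 XOR 0110110110110010:
  1 XOR 0 = 1
  1 XOR 1 = 0
  0 XOR 1 = 1
  1 XOR 0 = 1
  1 XOR 1 = 0
  0 XOR 1 = 1
  1 XOR 0 = 1
  1 XOR 1 = 0
  0 XOR 1 = 1
  1 XOR 0 = 1
  1 XOR 1 = 0
  0 XOR 1 = 1
  0 XOR 0 = 0
  1 XOR 0 = 1
  0 XOR 1 = 1
  0 XOR 0 = 0
= 1011011011010110


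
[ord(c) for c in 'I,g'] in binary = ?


String: 'I,g'  (3 characters)
Per-character ASCII lookup:
  'I': uppercase starts at 65: 'I' = 65 + 8 = 73 → 1001001
  ',': special character: ',' = 44 → 101100
  'g': lowercase starts at 97: 'g' = 97 + 6 = 103 → 1100111
= 1001001 101100 1100111


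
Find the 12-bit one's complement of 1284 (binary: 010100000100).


Original: 010100000100
Invert all bits:
  bit 0: 0 → 1
  bit 1: 1 → 0
  bit 2: 0 → 1
  bit 3: 1 → 0
  bit 4: 0 → 1
  bit 5: 0 → 1
  bit 6: 0 → 1
  bit 7: 0 → 1
  bit 8: 0 → 1
  bit 9: 1 → 0
  bit 10: 0 → 1
  bit 11: 0 → 1
= 101011111011


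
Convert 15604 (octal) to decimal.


Positional values:
Position 0: 4 × 8^0 = 4
Position 1: 0 × 8^1 = 0
Position 2: 6 × 8^2 = 384
Position 3: 5 × 8^3 = 2560
Position 4: 1 × 8^4 = 4096
Sum = 4 + 0 + 384 + 2560 + 4096
= 7044


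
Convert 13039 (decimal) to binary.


Divide by 2 repeatedly:
13039 ÷ 2 = 6519 remainder 1
6519 ÷ 2 = 3259 remainder 1
3259 ÷ 2 = 1629 remainder 1
1629 ÷ 2 = 814 remainder 1
814 ÷ 2 = 407 remainder 0
407 ÷ 2 = 203 remainder 1
203 ÷ 2 = 101 remainder 1
101 ÷ 2 = 50 remainder 1
50 ÷ 2 = 25 remainder 0
25 ÷ 2 = 12 remainder 1
12 ÷ 2 = 6 remainder 0
6 ÷ 2 = 3 remainder 0
3 ÷ 2 = 1 remainder 1
1 ÷ 2 = 0 remainder 1
Reading remainders bottom-up:
= 11001011101111


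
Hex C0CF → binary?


Each hex digit → 4 binary bits:
  C = 1100
  0 = 0000
  C = 1100
  F = 1111
Concatenate: 1100 0000 1100 1111
= 1100000011001111


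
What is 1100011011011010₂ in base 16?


Group into 4-bit nibbles: 1100011011011010
  1100 = C
  0110 = 6
  1101 = D
  1010 = A
= 0xC6DA


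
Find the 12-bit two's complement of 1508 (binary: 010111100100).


Original: 010111100100
Step 1 - Invert all bits: 101000011011
Step 2 - Add 1: 101000011011 + 1
= 101000011100 (represents -1508)


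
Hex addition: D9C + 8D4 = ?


Align and add column by column (LSB to MSB, each column mod 16 with carry):
  0D9C
+ 08D4
  ----
  col 0: C(12) + 4(4) + 0 (carry in) = 16 → 0(0), carry out 1
  col 1: 9(9) + D(13) + 1 (carry in) = 23 → 7(7), carry out 1
  col 2: D(13) + 8(8) + 1 (carry in) = 22 → 6(6), carry out 1
  col 3: 0(0) + 0(0) + 1 (carry in) = 1 → 1(1), carry out 0
Reading digits MSB→LSB: 1670
Strip leading zeros: 1670
= 0x1670


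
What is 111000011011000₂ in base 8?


Group into 3-bit groups: 111000011011000
  111 = 7
  000 = 0
  011 = 3
  011 = 3
  000 = 0
= 0o70330


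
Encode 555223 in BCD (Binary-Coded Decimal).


Each digit → 4-bit binary:
  5 → 0101
  5 → 0101
  5 → 0101
  2 → 0010
  2 → 0010
  3 → 0011
= 0101 0101 0101 0010 0010 0011


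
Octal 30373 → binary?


Each octal digit → 3 binary bits:
  3 = 011
  0 = 000
  3 = 011
  7 = 111
  3 = 011
Concatenate: 011 000 011 111 011
= 011000011111011


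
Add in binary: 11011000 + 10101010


Align and add column by column (LSB to MSB, carry propagating):
  011011000
+ 010101010
  ---------
  col 0: 0 + 0 + 0 (carry in) = 0 → bit 0, carry out 0
  col 1: 0 + 1 + 0 (carry in) = 1 → bit 1, carry out 0
  col 2: 0 + 0 + 0 (carry in) = 0 → bit 0, carry out 0
  col 3: 1 + 1 + 0 (carry in) = 2 → bit 0, carry out 1
  col 4: 1 + 0 + 1 (carry in) = 2 → bit 0, carry out 1
  col 5: 0 + 1 + 1 (carry in) = 2 → bit 0, carry out 1
  col 6: 1 + 0 + 1 (carry in) = 2 → bit 0, carry out 1
  col 7: 1 + 1 + 1 (carry in) = 3 → bit 1, carry out 1
  col 8: 0 + 0 + 1 (carry in) = 1 → bit 1, carry out 0
Reading bits MSB→LSB: 110000010
Strip leading zeros: 110000010
= 110000010


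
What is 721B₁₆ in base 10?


Positional values:
Position 0: B × 16^0 = 11 × 1 = 11
Position 1: 1 × 16^1 = 1 × 16 = 16
Position 2: 2 × 16^2 = 2 × 256 = 512
Position 3: 7 × 16^3 = 7 × 4096 = 28672
Sum = 11 + 16 + 512 + 28672
= 29211


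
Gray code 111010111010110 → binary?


Gray code: 111010111010110
MSB stays the same: 1
Each subsequent bit = prev_binary XOR current_gray:
  B[1] = 1 XOR 1 = 0
  B[2] = 0 XOR 1 = 1
  B[3] = 1 XOR 0 = 1
  B[4] = 1 XOR 1 = 0
  B[5] = 0 XOR 0 = 0
  B[6] = 0 XOR 1 = 1
  B[7] = 1 XOR 1 = 0
  B[8] = 0 XOR 1 = 1
  B[9] = 1 XOR 0 = 1
  B[10] = 1 XOR 1 = 0
  B[11] = 0 XOR 0 = 0
  B[12] = 0 XOR 1 = 1
  B[13] = 1 XOR 1 = 0
  B[14] = 0 XOR 0 = 0
= 101100101100100 (22884 decimal)


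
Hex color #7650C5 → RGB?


Hex: #7650C5
R = 76₁₆ = 118
G = 50₁₆ = 80
B = C5₁₆ = 197
= RGB(118, 80, 197)


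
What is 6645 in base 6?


Divide by 6 repeatedly:
6645 ÷ 6 = 1107 remainder 3
1107 ÷ 6 = 184 remainder 3
184 ÷ 6 = 30 remainder 4
30 ÷ 6 = 5 remainder 0
5 ÷ 6 = 0 remainder 5
Reading remainders bottom-up:
= 50433


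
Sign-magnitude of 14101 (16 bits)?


Sign bit: 0 (positive)
Magnitude: 14101 = 011011100010101
= 0011011100010101


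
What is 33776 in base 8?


Divide by 8 repeatedly:
33776 ÷ 8 = 4222 remainder 0
4222 ÷ 8 = 527 remainder 6
527 ÷ 8 = 65 remainder 7
65 ÷ 8 = 8 remainder 1
8 ÷ 8 = 1 remainder 0
1 ÷ 8 = 0 remainder 1
Reading remainders bottom-up:
= 0o101760


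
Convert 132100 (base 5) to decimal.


Positional values (base 5):
  0 × 5^0 = 0 × 1 = 0
  0 × 5^1 = 0 × 5 = 0
  1 × 5^2 = 1 × 25 = 25
  2 × 5^3 = 2 × 125 = 250
  3 × 5^4 = 3 × 625 = 1875
  1 × 5^5 = 1 × 3125 = 3125
Sum = 0 + 0 + 25 + 250 + 1875 + 3125
= 5275


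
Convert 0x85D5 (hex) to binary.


Each hex digit → 4 binary bits:
  8 = 1000
  5 = 0101
  D = 1101
  5 = 0101
Concatenate: 1000 0101 1101 0101
= 1000010111010101


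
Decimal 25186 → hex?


Divide by 16 repeatedly:
25186 ÷ 16 = 1574 remainder 2 (2)
1574 ÷ 16 = 98 remainder 6 (6)
98 ÷ 16 = 6 remainder 2 (2)
6 ÷ 16 = 0 remainder 6 (6)
Reading remainders bottom-up:
= 0x6262


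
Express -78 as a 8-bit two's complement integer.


Original: 01001110
Step 1 - Invert all bits: 10110001
Step 2 - Add 1: 10110001 + 1
= 10110010 (represents -78)


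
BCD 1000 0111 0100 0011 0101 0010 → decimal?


Each 4-bit group → digit:
  1000 → 8
  0111 → 7
  0100 → 4
  0011 → 3
  0101 → 5
  0010 → 2
= 874352


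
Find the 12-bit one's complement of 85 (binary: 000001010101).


Original: 000001010101
Invert all bits:
  bit 0: 0 → 1
  bit 1: 0 → 1
  bit 2: 0 → 1
  bit 3: 0 → 1
  bit 4: 0 → 1
  bit 5: 1 → 0
  bit 6: 0 → 1
  bit 7: 1 → 0
  bit 8: 0 → 1
  bit 9: 1 → 0
  bit 10: 0 → 1
  bit 11: 1 → 0
= 111110101010


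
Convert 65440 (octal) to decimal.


Positional values:
Position 0: 0 × 8^0 = 0
Position 1: 4 × 8^1 = 32
Position 2: 4 × 8^2 = 256
Position 3: 5 × 8^3 = 2560
Position 4: 6 × 8^4 = 24576
Sum = 0 + 32 + 256 + 2560 + 24576
= 27424


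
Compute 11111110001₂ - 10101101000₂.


Align and subtract column by column (LSB to MSB, borrowing when needed):
  11111110001
- 10101101000
  -----------
  col 0: (1 - 0 borrow-in) - 0 → 1 - 0 = 1, borrow out 0
  col 1: (0 - 0 borrow-in) - 0 → 0 - 0 = 0, borrow out 0
  col 2: (0 - 0 borrow-in) - 0 → 0 - 0 = 0, borrow out 0
  col 3: (0 - 0 borrow-in) - 1 → borrow from next column: (0+2) - 1 = 1, borrow out 1
  col 4: (1 - 1 borrow-in) - 0 → 0 - 0 = 0, borrow out 0
  col 5: (1 - 0 borrow-in) - 1 → 1 - 1 = 0, borrow out 0
  col 6: (1 - 0 borrow-in) - 1 → 1 - 1 = 0, borrow out 0
  col 7: (1 - 0 borrow-in) - 0 → 1 - 0 = 1, borrow out 0
  col 8: (1 - 0 borrow-in) - 1 → 1 - 1 = 0, borrow out 0
  col 9: (1 - 0 borrow-in) - 0 → 1 - 0 = 1, borrow out 0
  col 10: (1 - 0 borrow-in) - 1 → 1 - 1 = 0, borrow out 0
Reading bits MSB→LSB: 01010001001
Strip leading zeros: 1010001001
= 1010001001


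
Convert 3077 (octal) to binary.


Each octal digit → 3 binary bits:
  3 = 011
  0 = 000
  7 = 111
  7 = 111
Concatenate: 011 000 111 111
= 011000111111


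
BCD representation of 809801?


Each digit → 4-bit binary:
  8 → 1000
  0 → 0000
  9 → 1001
  8 → 1000
  0 → 0000
  1 → 0001
= 1000 0000 1001 1000 0000 0001


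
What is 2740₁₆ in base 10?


Positional values:
Position 0: 0 × 16^0 = 0 × 1 = 0
Position 1: 4 × 16^1 = 4 × 16 = 64
Position 2: 7 × 16^2 = 7 × 256 = 1792
Position 3: 2 × 16^3 = 2 × 4096 = 8192
Sum = 0 + 64 + 1792 + 8192
= 10048


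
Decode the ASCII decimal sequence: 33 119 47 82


Codes (decimal): 33 119 47 82
Per-code ASCII lookup:
  33  (special character) → '!'
  119  (range 97-122: lowercase, 119 - 97 = 22) → 'w'
  47  (special character) → '/'
  82  (range 65-90: uppercase, 82 - 65 = 17) → 'R'
= '!w/R'


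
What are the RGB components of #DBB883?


Hex: #DBB883
R = DB₁₆ = 219
G = B8₁₆ = 184
B = 83₁₆ = 131
= RGB(219, 184, 131)


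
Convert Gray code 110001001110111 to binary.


Gray code: 110001001110111
MSB stays the same: 1
Each subsequent bit = prev_binary XOR current_gray:
  B[1] = 1 XOR 1 = 0
  B[2] = 0 XOR 0 = 0
  B[3] = 0 XOR 0 = 0
  B[4] = 0 XOR 0 = 0
  B[5] = 0 XOR 1 = 1
  B[6] = 1 XOR 0 = 1
  B[7] = 1 XOR 0 = 1
  B[8] = 1 XOR 1 = 0
  B[9] = 0 XOR 1 = 1
  B[10] = 1 XOR 1 = 0
  B[11] = 0 XOR 0 = 0
  B[12] = 0 XOR 1 = 1
  B[13] = 1 XOR 1 = 0
  B[14] = 0 XOR 1 = 1
= 100001110100101 (17317 decimal)


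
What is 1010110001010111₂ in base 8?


Group into 3-bit groups: 001010110001010111
  001 = 1
  010 = 2
  110 = 6
  001 = 1
  010 = 2
  111 = 7
= 0o126127


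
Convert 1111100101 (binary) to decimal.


Positional values:
Bit 0: 1 × 2^0 = 1
Bit 2: 1 × 2^2 = 4
Bit 5: 1 × 2^5 = 32
Bit 6: 1 × 2^6 = 64
Bit 7: 1 × 2^7 = 128
Bit 8: 1 × 2^8 = 256
Bit 9: 1 × 2^9 = 512
Sum = 1 + 4 + 32 + 64 + 128 + 256 + 512
= 997


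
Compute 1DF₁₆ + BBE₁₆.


Align and add column by column (LSB to MSB, each column mod 16 with carry):
  01DF
+ 0BBE
  ----
  col 0: F(15) + E(14) + 0 (carry in) = 29 → D(13), carry out 1
  col 1: D(13) + B(11) + 1 (carry in) = 25 → 9(9), carry out 1
  col 2: 1(1) + B(11) + 1 (carry in) = 13 → D(13), carry out 0
  col 3: 0(0) + 0(0) + 0 (carry in) = 0 → 0(0), carry out 0
Reading digits MSB→LSB: 0D9D
Strip leading zeros: D9D
= 0xD9D


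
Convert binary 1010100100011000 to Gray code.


Binary: 1010100100011000
Gray code: G = B XOR (B >> 1)
B >> 1 = 0101010010001100
1010100100011000 XOR 0101010010001100:
  1 XOR 0 = 1
  0 XOR 1 = 1
  1 XOR 0 = 1
  0 XOR 1 = 1
  1 XOR 0 = 1
  0 XOR 1 = 1
  0 XOR 0 = 0
  1 XOR 0 = 1
  0 XOR 1 = 1
  0 XOR 0 = 0
  0 XOR 0 = 0
  1 XOR 0 = 1
  1 XOR 1 = 0
  0 XOR 1 = 1
  0 XOR 0 = 0
  0 XOR 0 = 0
= 1111110110010100


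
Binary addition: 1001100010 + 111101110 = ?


Align and add column by column (LSB to MSB, carry propagating):
  01001100010
+ 00111101110
  -----------
  col 0: 0 + 0 + 0 (carry in) = 0 → bit 0, carry out 0
  col 1: 1 + 1 + 0 (carry in) = 2 → bit 0, carry out 1
  col 2: 0 + 1 + 1 (carry in) = 2 → bit 0, carry out 1
  col 3: 0 + 1 + 1 (carry in) = 2 → bit 0, carry out 1
  col 4: 0 + 0 + 1 (carry in) = 1 → bit 1, carry out 0
  col 5: 1 + 1 + 0 (carry in) = 2 → bit 0, carry out 1
  col 6: 1 + 1 + 1 (carry in) = 3 → bit 1, carry out 1
  col 7: 0 + 1 + 1 (carry in) = 2 → bit 0, carry out 1
  col 8: 0 + 1 + 1 (carry in) = 2 → bit 0, carry out 1
  col 9: 1 + 0 + 1 (carry in) = 2 → bit 0, carry out 1
  col 10: 0 + 0 + 1 (carry in) = 1 → bit 1, carry out 0
Reading bits MSB→LSB: 10001010000
Strip leading zeros: 10001010000
= 10001010000


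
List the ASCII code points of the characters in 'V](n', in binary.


String: 'V](n'  (4 characters)
Per-character ASCII lookup:
  'V': uppercase starts at 65: 'V' = 65 + 21 = 86 → 1010110
  ']': special character: ']' = 93 → 1011101
  '(': special character: '(' = 40 → 101000
  'n': lowercase starts at 97: 'n' = 97 + 13 = 110 → 1101110
= 1010110 1011101 101000 1101110


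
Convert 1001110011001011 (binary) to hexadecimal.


Group into 4-bit nibbles: 1001110011001011
  1001 = 9
  1100 = C
  1100 = C
  1011 = B
= 0x9CCB


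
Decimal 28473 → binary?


Divide by 2 repeatedly:
28473 ÷ 2 = 14236 remainder 1
14236 ÷ 2 = 7118 remainder 0
7118 ÷ 2 = 3559 remainder 0
3559 ÷ 2 = 1779 remainder 1
1779 ÷ 2 = 889 remainder 1
889 ÷ 2 = 444 remainder 1
444 ÷ 2 = 222 remainder 0
222 ÷ 2 = 111 remainder 0
111 ÷ 2 = 55 remainder 1
55 ÷ 2 = 27 remainder 1
27 ÷ 2 = 13 remainder 1
13 ÷ 2 = 6 remainder 1
6 ÷ 2 = 3 remainder 0
3 ÷ 2 = 1 remainder 1
1 ÷ 2 = 0 remainder 1
Reading remainders bottom-up:
= 110111100111001


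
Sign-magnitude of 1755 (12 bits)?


Sign bit: 0 (positive)
Magnitude: 1755 = 11011011011
= 011011011011


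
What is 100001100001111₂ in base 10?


Positional values:
Bit 0: 1 × 2^0 = 1
Bit 1: 1 × 2^1 = 2
Bit 2: 1 × 2^2 = 4
Bit 3: 1 × 2^3 = 8
Bit 8: 1 × 2^8 = 256
Bit 9: 1 × 2^9 = 512
Bit 14: 1 × 2^14 = 16384
Sum = 1 + 2 + 4 + 8 + 256 + 512 + 16384
= 17167


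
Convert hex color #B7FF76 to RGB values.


Hex: #B7FF76
R = B7₁₆ = 183
G = FF₁₆ = 255
B = 76₁₆ = 118
= RGB(183, 255, 118)


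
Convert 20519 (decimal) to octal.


Divide by 8 repeatedly:
20519 ÷ 8 = 2564 remainder 7
2564 ÷ 8 = 320 remainder 4
320 ÷ 8 = 40 remainder 0
40 ÷ 8 = 5 remainder 0
5 ÷ 8 = 0 remainder 5
Reading remainders bottom-up:
= 0o50047


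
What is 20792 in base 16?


Divide by 16 repeatedly:
20792 ÷ 16 = 1299 remainder 8 (8)
1299 ÷ 16 = 81 remainder 3 (3)
81 ÷ 16 = 5 remainder 1 (1)
5 ÷ 16 = 0 remainder 5 (5)
Reading remainders bottom-up:
= 0x5138


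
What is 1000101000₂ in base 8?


Group into 3-bit groups: 001000101000
  001 = 1
  000 = 0
  101 = 5
  000 = 0
= 0o1050


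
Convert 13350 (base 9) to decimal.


Positional values (base 9):
  0 × 9^0 = 0 × 1 = 0
  5 × 9^1 = 5 × 9 = 45
  3 × 9^2 = 3 × 81 = 243
  3 × 9^3 = 3 × 729 = 2187
  1 × 9^4 = 1 × 6561 = 6561
Sum = 0 + 45 + 243 + 2187 + 6561
= 9036


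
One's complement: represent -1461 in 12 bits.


Original: 010110110101
Invert all bits:
  bit 0: 0 → 1
  bit 1: 1 → 0
  bit 2: 0 → 1
  bit 3: 1 → 0
  bit 4: 1 → 0
  bit 5: 0 → 1
  bit 6: 1 → 0
  bit 7: 1 → 0
  bit 8: 0 → 1
  bit 9: 1 → 0
  bit 10: 0 → 1
  bit 11: 1 → 0
= 101001001010


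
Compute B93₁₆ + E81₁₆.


Align and add column by column (LSB to MSB, each column mod 16 with carry):
  0B93
+ 0E81
  ----
  col 0: 3(3) + 1(1) + 0 (carry in) = 4 → 4(4), carry out 0
  col 1: 9(9) + 8(8) + 0 (carry in) = 17 → 1(1), carry out 1
  col 2: B(11) + E(14) + 1 (carry in) = 26 → A(10), carry out 1
  col 3: 0(0) + 0(0) + 1 (carry in) = 1 → 1(1), carry out 0
Reading digits MSB→LSB: 1A14
Strip leading zeros: 1A14
= 0x1A14


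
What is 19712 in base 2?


Divide by 2 repeatedly:
19712 ÷ 2 = 9856 remainder 0
9856 ÷ 2 = 4928 remainder 0
4928 ÷ 2 = 2464 remainder 0
2464 ÷ 2 = 1232 remainder 0
1232 ÷ 2 = 616 remainder 0
616 ÷ 2 = 308 remainder 0
308 ÷ 2 = 154 remainder 0
154 ÷ 2 = 77 remainder 0
77 ÷ 2 = 38 remainder 1
38 ÷ 2 = 19 remainder 0
19 ÷ 2 = 9 remainder 1
9 ÷ 2 = 4 remainder 1
4 ÷ 2 = 2 remainder 0
2 ÷ 2 = 1 remainder 0
1 ÷ 2 = 0 remainder 1
Reading remainders bottom-up:
= 100110100000000


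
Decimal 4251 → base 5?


Divide by 5 repeatedly:
4251 ÷ 5 = 850 remainder 1
850 ÷ 5 = 170 remainder 0
170 ÷ 5 = 34 remainder 0
34 ÷ 5 = 6 remainder 4
6 ÷ 5 = 1 remainder 1
1 ÷ 5 = 0 remainder 1
Reading remainders bottom-up:
= 114001


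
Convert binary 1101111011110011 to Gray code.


Binary: 1101111011110011
Gray code: G = B XOR (B >> 1)
B >> 1 = 0110111101111001
1101111011110011 XOR 0110111101111001:
  1 XOR 0 = 1
  1 XOR 1 = 0
  0 XOR 1 = 1
  1 XOR 0 = 1
  1 XOR 1 = 0
  1 XOR 1 = 0
  1 XOR 1 = 0
  0 XOR 1 = 1
  1 XOR 0 = 1
  1 XOR 1 = 0
  1 XOR 1 = 0
  1 XOR 1 = 0
  0 XOR 1 = 1
  0 XOR 0 = 0
  1 XOR 0 = 1
  1 XOR 1 = 0
= 1011000110001010


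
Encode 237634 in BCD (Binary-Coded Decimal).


Each digit → 4-bit binary:
  2 → 0010
  3 → 0011
  7 → 0111
  6 → 0110
  3 → 0011
  4 → 0100
= 0010 0011 0111 0110 0011 0100


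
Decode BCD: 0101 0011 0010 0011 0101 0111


Each 4-bit group → digit:
  0101 → 5
  0011 → 3
  0010 → 2
  0011 → 3
  0101 → 5
  0111 → 7
= 532357


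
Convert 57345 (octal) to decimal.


Positional values:
Position 0: 5 × 8^0 = 5
Position 1: 4 × 8^1 = 32
Position 2: 3 × 8^2 = 192
Position 3: 7 × 8^3 = 3584
Position 4: 5 × 8^4 = 20480
Sum = 5 + 32 + 192 + 3584 + 20480
= 24293


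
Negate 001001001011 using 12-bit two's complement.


Original: 001001001011
Step 1 - Invert all bits: 110110110100
Step 2 - Add 1: 110110110100 + 1
= 110110110101 (represents -587)


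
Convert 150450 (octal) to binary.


Each octal digit → 3 binary bits:
  1 = 001
  5 = 101
  0 = 000
  4 = 100
  5 = 101
  0 = 000
Concatenate: 001 101 000 100 101 000
= 001101000100101000


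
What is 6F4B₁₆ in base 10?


Positional values:
Position 0: B × 16^0 = 11 × 1 = 11
Position 1: 4 × 16^1 = 4 × 16 = 64
Position 2: F × 16^2 = 15 × 256 = 3840
Position 3: 6 × 16^3 = 6 × 4096 = 24576
Sum = 11 + 64 + 3840 + 24576
= 28491


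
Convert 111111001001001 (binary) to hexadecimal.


Group into 4-bit nibbles: 0111111001001001
  0111 = 7
  1110 = E
  0100 = 4
  1001 = 9
= 0x7E49


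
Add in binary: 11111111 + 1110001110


Align and add column by column (LSB to MSB, carry propagating):
  00011111111
+ 01110001110
  -----------
  col 0: 1 + 0 + 0 (carry in) = 1 → bit 1, carry out 0
  col 1: 1 + 1 + 0 (carry in) = 2 → bit 0, carry out 1
  col 2: 1 + 1 + 1 (carry in) = 3 → bit 1, carry out 1
  col 3: 1 + 1 + 1 (carry in) = 3 → bit 1, carry out 1
  col 4: 1 + 0 + 1 (carry in) = 2 → bit 0, carry out 1
  col 5: 1 + 0 + 1 (carry in) = 2 → bit 0, carry out 1
  col 6: 1 + 0 + 1 (carry in) = 2 → bit 0, carry out 1
  col 7: 1 + 1 + 1 (carry in) = 3 → bit 1, carry out 1
  col 8: 0 + 1 + 1 (carry in) = 2 → bit 0, carry out 1
  col 9: 0 + 1 + 1 (carry in) = 2 → bit 0, carry out 1
  col 10: 0 + 0 + 1 (carry in) = 1 → bit 1, carry out 0
Reading bits MSB→LSB: 10010001101
Strip leading zeros: 10010001101
= 10010001101


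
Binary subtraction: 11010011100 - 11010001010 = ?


Align and subtract column by column (LSB to MSB, borrowing when needed):
  11010011100
- 11010001010
  -----------
  col 0: (0 - 0 borrow-in) - 0 → 0 - 0 = 0, borrow out 0
  col 1: (0 - 0 borrow-in) - 1 → borrow from next column: (0+2) - 1 = 1, borrow out 1
  col 2: (1 - 1 borrow-in) - 0 → 0 - 0 = 0, borrow out 0
  col 3: (1 - 0 borrow-in) - 1 → 1 - 1 = 0, borrow out 0
  col 4: (1 - 0 borrow-in) - 0 → 1 - 0 = 1, borrow out 0
  col 5: (0 - 0 borrow-in) - 0 → 0 - 0 = 0, borrow out 0
  col 6: (0 - 0 borrow-in) - 0 → 0 - 0 = 0, borrow out 0
  col 7: (1 - 0 borrow-in) - 1 → 1 - 1 = 0, borrow out 0
  col 8: (0 - 0 borrow-in) - 0 → 0 - 0 = 0, borrow out 0
  col 9: (1 - 0 borrow-in) - 1 → 1 - 1 = 0, borrow out 0
  col 10: (1 - 0 borrow-in) - 1 → 1 - 1 = 0, borrow out 0
Reading bits MSB→LSB: 00000010010
Strip leading zeros: 10010
= 10010


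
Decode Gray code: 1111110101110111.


Gray code: 1111110101110111
MSB stays the same: 1
Each subsequent bit = prev_binary XOR current_gray:
  B[1] = 1 XOR 1 = 0
  B[2] = 0 XOR 1 = 1
  B[3] = 1 XOR 1 = 0
  B[4] = 0 XOR 1 = 1
  B[5] = 1 XOR 1 = 0
  B[6] = 0 XOR 0 = 0
  B[7] = 0 XOR 1 = 1
  B[8] = 1 XOR 0 = 1
  B[9] = 1 XOR 1 = 0
  B[10] = 0 XOR 1 = 1
  B[11] = 1 XOR 1 = 0
  B[12] = 0 XOR 0 = 0
  B[13] = 0 XOR 1 = 1
  B[14] = 1 XOR 1 = 0
  B[15] = 0 XOR 1 = 1
= 1010100110100101 (43429 decimal)


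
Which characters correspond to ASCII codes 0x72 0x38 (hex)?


Codes (hex): 0x72 0x38
Per-code ASCII lookup:
  0x72 = 114  (range 97-122: lowercase, 114 - 97 = 17) → 'r'
  0x38 = 56  (range 48-57: digits, 56 - 48 = 8) → '8'
= 'r8'


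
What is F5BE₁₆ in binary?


Each hex digit → 4 binary bits:
  F = 1111
  5 = 0101
  B = 1011
  E = 1110
Concatenate: 1111 0101 1011 1110
= 1111010110111110


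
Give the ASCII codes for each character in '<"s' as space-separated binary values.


String: '<"s'  (3 characters)
Per-character ASCII lookup:
  '<': special character: '<' = 60 → 111100
  '"': special character: '"' = 34 → 100010
  's': lowercase starts at 97: 's' = 97 + 18 = 115 → 1110011
= 111100 100010 1110011


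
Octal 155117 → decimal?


Positional values:
Position 0: 7 × 8^0 = 7
Position 1: 1 × 8^1 = 8
Position 2: 1 × 8^2 = 64
Position 3: 5 × 8^3 = 2560
Position 4: 5 × 8^4 = 20480
Position 5: 1 × 8^5 = 32768
Sum = 7 + 8 + 64 + 2560 + 20480 + 32768
= 55887


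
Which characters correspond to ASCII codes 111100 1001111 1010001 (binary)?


Codes (binary): 111100 1001111 1010001
Per-code ASCII lookup:
  111100 = 60  (special character) → '<'
  1001111 = 79  (range 65-90: uppercase, 79 - 65 = 14) → 'O'
  1010001 = 81  (range 65-90: uppercase, 81 - 65 = 16) → 'Q'
= '<OQ'


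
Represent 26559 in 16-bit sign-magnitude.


Sign bit: 0 (positive)
Magnitude: 26559 = 110011110111111
= 0110011110111111


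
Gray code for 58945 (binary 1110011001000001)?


Binary: 1110011001000001
Gray code: G = B XOR (B >> 1)
B >> 1 = 0111001100100000
1110011001000001 XOR 0111001100100000:
  1 XOR 0 = 1
  1 XOR 1 = 0
  1 XOR 1 = 0
  0 XOR 1 = 1
  0 XOR 0 = 0
  1 XOR 0 = 1
  1 XOR 1 = 0
  0 XOR 1 = 1
  0 XOR 0 = 0
  1 XOR 0 = 1
  0 XOR 1 = 1
  0 XOR 0 = 0
  0 XOR 0 = 0
  0 XOR 0 = 0
  0 XOR 0 = 0
  1 XOR 0 = 1
= 1001010101100001


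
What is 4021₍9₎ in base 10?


Positional values (base 9):
  1 × 9^0 = 1 × 1 = 1
  2 × 9^1 = 2 × 9 = 18
  0 × 9^2 = 0 × 81 = 0
  4 × 9^3 = 4 × 729 = 2916
Sum = 1 + 18 + 0 + 2916
= 2935


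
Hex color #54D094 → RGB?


Hex: #54D094
R = 54₁₆ = 84
G = D0₁₆ = 208
B = 94₁₆ = 148
= RGB(84, 208, 148)


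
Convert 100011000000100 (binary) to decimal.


Positional values:
Bit 2: 1 × 2^2 = 4
Bit 9: 1 × 2^9 = 512
Bit 10: 1 × 2^10 = 1024
Bit 14: 1 × 2^14 = 16384
Sum = 4 + 512 + 1024 + 16384
= 17924


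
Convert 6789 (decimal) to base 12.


Divide by 12 repeatedly:
6789 ÷ 12 = 565 remainder 9
565 ÷ 12 = 47 remainder 1
47 ÷ 12 = 3 remainder 11
3 ÷ 12 = 0 remainder 3
Reading remainders bottom-up:
= 3B19


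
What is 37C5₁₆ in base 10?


Positional values:
Position 0: 5 × 16^0 = 5 × 1 = 5
Position 1: C × 16^1 = 12 × 16 = 192
Position 2: 7 × 16^2 = 7 × 256 = 1792
Position 3: 3 × 16^3 = 3 × 4096 = 12288
Sum = 5 + 192 + 1792 + 12288
= 14277


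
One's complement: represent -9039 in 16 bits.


Original: 0010001101001111
Invert all bits:
  bit 0: 0 → 1
  bit 1: 0 → 1
  bit 2: 1 → 0
  bit 3: 0 → 1
  bit 4: 0 → 1
  bit 5: 0 → 1
  bit 6: 1 → 0
  bit 7: 1 → 0
  bit 8: 0 → 1
  bit 9: 1 → 0
  bit 10: 0 → 1
  bit 11: 0 → 1
  bit 12: 1 → 0
  bit 13: 1 → 0
  bit 14: 1 → 0
  bit 15: 1 → 0
= 1101110010110000


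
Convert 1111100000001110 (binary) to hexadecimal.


Group into 4-bit nibbles: 1111100000001110
  1111 = F
  1000 = 8
  0000 = 0
  1110 = E
= 0xF80E


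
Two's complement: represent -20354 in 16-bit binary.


Original: 0100111110000010
Step 1 - Invert all bits: 1011000001111101
Step 2 - Add 1: 1011000001111101 + 1
= 1011000001111110 (represents -20354)


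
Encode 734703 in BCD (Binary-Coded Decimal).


Each digit → 4-bit binary:
  7 → 0111
  3 → 0011
  4 → 0100
  7 → 0111
  0 → 0000
  3 → 0011
= 0111 0011 0100 0111 0000 0011


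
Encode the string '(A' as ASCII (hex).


String: '(A'  (2 characters)
Per-character ASCII lookup:
  '(': special character: '(' = 40 → 0x28
  'A': uppercase starts at 65: 'A' = 65 + 0 = 65 → 0x41
= 0x28 0x41


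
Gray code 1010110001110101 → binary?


Gray code: 1010110001110101
MSB stays the same: 1
Each subsequent bit = prev_binary XOR current_gray:
  B[1] = 1 XOR 0 = 1
  B[2] = 1 XOR 1 = 0
  B[3] = 0 XOR 0 = 0
  B[4] = 0 XOR 1 = 1
  B[5] = 1 XOR 1 = 0
  B[6] = 0 XOR 0 = 0
  B[7] = 0 XOR 0 = 0
  B[8] = 0 XOR 0 = 0
  B[9] = 0 XOR 1 = 1
  B[10] = 1 XOR 1 = 0
  B[11] = 0 XOR 1 = 1
  B[12] = 1 XOR 0 = 1
  B[13] = 1 XOR 1 = 0
  B[14] = 0 XOR 0 = 0
  B[15] = 0 XOR 1 = 1
= 1100100001011001 (51289 decimal)


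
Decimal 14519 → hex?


Divide by 16 repeatedly:
14519 ÷ 16 = 907 remainder 7 (7)
907 ÷ 16 = 56 remainder 11 (B)
56 ÷ 16 = 3 remainder 8 (8)
3 ÷ 16 = 0 remainder 3 (3)
Reading remainders bottom-up:
= 0x38B7


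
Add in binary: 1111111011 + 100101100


Align and add column by column (LSB to MSB, carry propagating):
  01111111011
+ 00100101100
  -----------
  col 0: 1 + 0 + 0 (carry in) = 1 → bit 1, carry out 0
  col 1: 1 + 0 + 0 (carry in) = 1 → bit 1, carry out 0
  col 2: 0 + 1 + 0 (carry in) = 1 → bit 1, carry out 0
  col 3: 1 + 1 + 0 (carry in) = 2 → bit 0, carry out 1
  col 4: 1 + 0 + 1 (carry in) = 2 → bit 0, carry out 1
  col 5: 1 + 1 + 1 (carry in) = 3 → bit 1, carry out 1
  col 6: 1 + 0 + 1 (carry in) = 2 → bit 0, carry out 1
  col 7: 1 + 0 + 1 (carry in) = 2 → bit 0, carry out 1
  col 8: 1 + 1 + 1 (carry in) = 3 → bit 1, carry out 1
  col 9: 1 + 0 + 1 (carry in) = 2 → bit 0, carry out 1
  col 10: 0 + 0 + 1 (carry in) = 1 → bit 1, carry out 0
Reading bits MSB→LSB: 10100100111
Strip leading zeros: 10100100111
= 10100100111


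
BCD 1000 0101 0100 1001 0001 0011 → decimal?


Each 4-bit group → digit:
  1000 → 8
  0101 → 5
  0100 → 4
  1001 → 9
  0001 → 1
  0011 → 3
= 854913


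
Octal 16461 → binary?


Each octal digit → 3 binary bits:
  1 = 001
  6 = 110
  4 = 100
  6 = 110
  1 = 001
Concatenate: 001 110 100 110 001
= 001110100110001


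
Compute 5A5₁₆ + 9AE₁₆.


Align and add column by column (LSB to MSB, each column mod 16 with carry):
  05A5
+ 09AE
  ----
  col 0: 5(5) + E(14) + 0 (carry in) = 19 → 3(3), carry out 1
  col 1: A(10) + A(10) + 1 (carry in) = 21 → 5(5), carry out 1
  col 2: 5(5) + 9(9) + 1 (carry in) = 15 → F(15), carry out 0
  col 3: 0(0) + 0(0) + 0 (carry in) = 0 → 0(0), carry out 0
Reading digits MSB→LSB: 0F53
Strip leading zeros: F53
= 0xF53


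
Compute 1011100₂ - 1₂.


Align and subtract column by column (LSB to MSB, borrowing when needed):
  1011100
- 0000001
  -------
  col 0: (0 - 0 borrow-in) - 1 → borrow from next column: (0+2) - 1 = 1, borrow out 1
  col 1: (0 - 1 borrow-in) - 0 → borrow from next column: (-1+2) - 0 = 1, borrow out 1
  col 2: (1 - 1 borrow-in) - 0 → 0 - 0 = 0, borrow out 0
  col 3: (1 - 0 borrow-in) - 0 → 1 - 0 = 1, borrow out 0
  col 4: (1 - 0 borrow-in) - 0 → 1 - 0 = 1, borrow out 0
  col 5: (0 - 0 borrow-in) - 0 → 0 - 0 = 0, borrow out 0
  col 6: (1 - 0 borrow-in) - 0 → 1 - 0 = 1, borrow out 0
Reading bits MSB→LSB: 1011011
Strip leading zeros: 1011011
= 1011011


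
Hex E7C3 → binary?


Each hex digit → 4 binary bits:
  E = 1110
  7 = 0111
  C = 1100
  3 = 0011
Concatenate: 1110 0111 1100 0011
= 1110011111000011


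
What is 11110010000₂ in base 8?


Group into 3-bit groups: 011110010000
  011 = 3
  110 = 6
  010 = 2
  000 = 0
= 0o3620


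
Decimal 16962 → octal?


Divide by 8 repeatedly:
16962 ÷ 8 = 2120 remainder 2
2120 ÷ 8 = 265 remainder 0
265 ÷ 8 = 33 remainder 1
33 ÷ 8 = 4 remainder 1
4 ÷ 8 = 0 remainder 4
Reading remainders bottom-up:
= 0o41102


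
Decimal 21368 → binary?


Divide by 2 repeatedly:
21368 ÷ 2 = 10684 remainder 0
10684 ÷ 2 = 5342 remainder 0
5342 ÷ 2 = 2671 remainder 0
2671 ÷ 2 = 1335 remainder 1
1335 ÷ 2 = 667 remainder 1
667 ÷ 2 = 333 remainder 1
333 ÷ 2 = 166 remainder 1
166 ÷ 2 = 83 remainder 0
83 ÷ 2 = 41 remainder 1
41 ÷ 2 = 20 remainder 1
20 ÷ 2 = 10 remainder 0
10 ÷ 2 = 5 remainder 0
5 ÷ 2 = 2 remainder 1
2 ÷ 2 = 1 remainder 0
1 ÷ 2 = 0 remainder 1
Reading remainders bottom-up:
= 101001101111000


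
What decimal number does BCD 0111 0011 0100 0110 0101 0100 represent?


Each 4-bit group → digit:
  0111 → 7
  0011 → 3
  0100 → 4
  0110 → 6
  0101 → 5
  0100 → 4
= 734654


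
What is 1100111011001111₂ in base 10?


Positional values:
Bit 0: 1 × 2^0 = 1
Bit 1: 1 × 2^1 = 2
Bit 2: 1 × 2^2 = 4
Bit 3: 1 × 2^3 = 8
Bit 6: 1 × 2^6 = 64
Bit 7: 1 × 2^7 = 128
Bit 9: 1 × 2^9 = 512
Bit 10: 1 × 2^10 = 1024
Bit 11: 1 × 2^11 = 2048
Bit 14: 1 × 2^14 = 16384
Bit 15: 1 × 2^15 = 32768
Sum = 1 + 2 + 4 + 8 + 64 + 128 + 512 + 1024 + 2048 + 16384 + 32768
= 52943


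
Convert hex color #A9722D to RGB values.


Hex: #A9722D
R = A9₁₆ = 169
G = 72₁₆ = 114
B = 2D₁₆ = 45
= RGB(169, 114, 45)


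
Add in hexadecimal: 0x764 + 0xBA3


Align and add column by column (LSB to MSB, each column mod 16 with carry):
  0764
+ 0BA3
  ----
  col 0: 4(4) + 3(3) + 0 (carry in) = 7 → 7(7), carry out 0
  col 1: 6(6) + A(10) + 0 (carry in) = 16 → 0(0), carry out 1
  col 2: 7(7) + B(11) + 1 (carry in) = 19 → 3(3), carry out 1
  col 3: 0(0) + 0(0) + 1 (carry in) = 1 → 1(1), carry out 0
Reading digits MSB→LSB: 1307
Strip leading zeros: 1307
= 0x1307


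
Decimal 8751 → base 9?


Divide by 9 repeatedly:
8751 ÷ 9 = 972 remainder 3
972 ÷ 9 = 108 remainder 0
108 ÷ 9 = 12 remainder 0
12 ÷ 9 = 1 remainder 3
1 ÷ 9 = 0 remainder 1
Reading remainders bottom-up:
= 13003


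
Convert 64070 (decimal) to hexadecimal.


Divide by 16 repeatedly:
64070 ÷ 16 = 4004 remainder 6 (6)
4004 ÷ 16 = 250 remainder 4 (4)
250 ÷ 16 = 15 remainder 10 (A)
15 ÷ 16 = 0 remainder 15 (F)
Reading remainders bottom-up:
= 0xFA46


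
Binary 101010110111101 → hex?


Group into 4-bit nibbles: 0101010110111101
  0101 = 5
  0101 = 5
  1011 = B
  1101 = D
= 0x55BD


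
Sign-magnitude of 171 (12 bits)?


Sign bit: 0 (positive)
Magnitude: 171 = 00010101011
= 000010101011


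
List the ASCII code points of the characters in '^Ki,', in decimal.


String: '^Ki,'  (4 characters)
Per-character ASCII lookup:
  '^': special character: '^' = 94
  'K': uppercase starts at 65: 'K' = 65 + 10 = 75
  'i': lowercase starts at 97: 'i' = 97 + 8 = 105
  ',': special character: ',' = 44
= 94 75 105 44


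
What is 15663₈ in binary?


Each octal digit → 3 binary bits:
  1 = 001
  5 = 101
  6 = 110
  6 = 110
  3 = 011
Concatenate: 001 101 110 110 011
= 001101110110011


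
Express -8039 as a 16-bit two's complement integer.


Original: 0001111101100111
Step 1 - Invert all bits: 1110000010011000
Step 2 - Add 1: 1110000010011000 + 1
= 1110000010011001 (represents -8039)


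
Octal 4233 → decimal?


Positional values:
Position 0: 3 × 8^0 = 3
Position 1: 3 × 8^1 = 24
Position 2: 2 × 8^2 = 128
Position 3: 4 × 8^3 = 2048
Sum = 3 + 24 + 128 + 2048
= 2203


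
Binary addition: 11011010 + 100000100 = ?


Align and add column by column (LSB to MSB, carry propagating):
  0011011010
+ 0100000100
  ----------
  col 0: 0 + 0 + 0 (carry in) = 0 → bit 0, carry out 0
  col 1: 1 + 0 + 0 (carry in) = 1 → bit 1, carry out 0
  col 2: 0 + 1 + 0 (carry in) = 1 → bit 1, carry out 0
  col 3: 1 + 0 + 0 (carry in) = 1 → bit 1, carry out 0
  col 4: 1 + 0 + 0 (carry in) = 1 → bit 1, carry out 0
  col 5: 0 + 0 + 0 (carry in) = 0 → bit 0, carry out 0
  col 6: 1 + 0 + 0 (carry in) = 1 → bit 1, carry out 0
  col 7: 1 + 0 + 0 (carry in) = 1 → bit 1, carry out 0
  col 8: 0 + 1 + 0 (carry in) = 1 → bit 1, carry out 0
  col 9: 0 + 0 + 0 (carry in) = 0 → bit 0, carry out 0
Reading bits MSB→LSB: 0111011110
Strip leading zeros: 111011110
= 111011110


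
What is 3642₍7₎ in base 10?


Positional values (base 7):
  2 × 7^0 = 2 × 1 = 2
  4 × 7^1 = 4 × 7 = 28
  6 × 7^2 = 6 × 49 = 294
  3 × 7^3 = 3 × 343 = 1029
Sum = 2 + 28 + 294 + 1029
= 1353


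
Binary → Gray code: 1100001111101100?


Binary: 1100001111101100
Gray code: G = B XOR (B >> 1)
B >> 1 = 0110000111110110
1100001111101100 XOR 0110000111110110:
  1 XOR 0 = 1
  1 XOR 1 = 0
  0 XOR 1 = 1
  0 XOR 0 = 0
  0 XOR 0 = 0
  0 XOR 0 = 0
  1 XOR 0 = 1
  1 XOR 1 = 0
  1 XOR 1 = 0
  1 XOR 1 = 0
  1 XOR 1 = 0
  0 XOR 1 = 1
  1 XOR 0 = 1
  1 XOR 1 = 0
  0 XOR 1 = 1
  0 XOR 0 = 0
= 1010001000011010


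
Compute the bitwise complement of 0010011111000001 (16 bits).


Original: 0010011111000001
Invert all bits:
  bit 0: 0 → 1
  bit 1: 0 → 1
  bit 2: 1 → 0
  bit 3: 0 → 1
  bit 4: 0 → 1
  bit 5: 1 → 0
  bit 6: 1 → 0
  bit 7: 1 → 0
  bit 8: 1 → 0
  bit 9: 1 → 0
  bit 10: 0 → 1
  bit 11: 0 → 1
  bit 12: 0 → 1
  bit 13: 0 → 1
  bit 14: 0 → 1
  bit 15: 1 → 0
= 1101100000111110


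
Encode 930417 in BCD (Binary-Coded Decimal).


Each digit → 4-bit binary:
  9 → 1001
  3 → 0011
  0 → 0000
  4 → 0100
  1 → 0001
  7 → 0111
= 1001 0011 0000 0100 0001 0111


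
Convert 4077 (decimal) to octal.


Divide by 8 repeatedly:
4077 ÷ 8 = 509 remainder 5
509 ÷ 8 = 63 remainder 5
63 ÷ 8 = 7 remainder 7
7 ÷ 8 = 0 remainder 7
Reading remainders bottom-up:
= 0o7755


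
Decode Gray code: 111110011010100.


Gray code: 111110011010100
MSB stays the same: 1
Each subsequent bit = prev_binary XOR current_gray:
  B[1] = 1 XOR 1 = 0
  B[2] = 0 XOR 1 = 1
  B[3] = 1 XOR 1 = 0
  B[4] = 0 XOR 1 = 1
  B[5] = 1 XOR 0 = 1
  B[6] = 1 XOR 0 = 1
  B[7] = 1 XOR 1 = 0
  B[8] = 0 XOR 1 = 1
  B[9] = 1 XOR 0 = 1
  B[10] = 1 XOR 1 = 0
  B[11] = 0 XOR 0 = 0
  B[12] = 0 XOR 1 = 1
  B[13] = 1 XOR 0 = 1
  B[14] = 1 XOR 0 = 1
= 101011101100111 (22375 decimal)


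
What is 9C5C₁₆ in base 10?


Positional values:
Position 0: C × 16^0 = 12 × 1 = 12
Position 1: 5 × 16^1 = 5 × 16 = 80
Position 2: C × 16^2 = 12 × 256 = 3072
Position 3: 9 × 16^3 = 9 × 4096 = 36864
Sum = 12 + 80 + 3072 + 36864
= 40028


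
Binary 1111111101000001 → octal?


Group into 3-bit groups: 001111111101000001
  001 = 1
  111 = 7
  111 = 7
  101 = 5
  000 = 0
  001 = 1
= 0o177501


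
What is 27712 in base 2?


Divide by 2 repeatedly:
27712 ÷ 2 = 13856 remainder 0
13856 ÷ 2 = 6928 remainder 0
6928 ÷ 2 = 3464 remainder 0
3464 ÷ 2 = 1732 remainder 0
1732 ÷ 2 = 866 remainder 0
866 ÷ 2 = 433 remainder 0
433 ÷ 2 = 216 remainder 1
216 ÷ 2 = 108 remainder 0
108 ÷ 2 = 54 remainder 0
54 ÷ 2 = 27 remainder 0
27 ÷ 2 = 13 remainder 1
13 ÷ 2 = 6 remainder 1
6 ÷ 2 = 3 remainder 0
3 ÷ 2 = 1 remainder 1
1 ÷ 2 = 0 remainder 1
Reading remainders bottom-up:
= 110110001000000


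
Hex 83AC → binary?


Each hex digit → 4 binary bits:
  8 = 1000
  3 = 0011
  A = 1010
  C = 1100
Concatenate: 1000 0011 1010 1100
= 1000001110101100


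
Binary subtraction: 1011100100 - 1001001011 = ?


Align and subtract column by column (LSB to MSB, borrowing when needed):
  1011100100
- 1001001011
  ----------
  col 0: (0 - 0 borrow-in) - 1 → borrow from next column: (0+2) - 1 = 1, borrow out 1
  col 1: (0 - 1 borrow-in) - 1 → borrow from next column: (-1+2) - 1 = 0, borrow out 1
  col 2: (1 - 1 borrow-in) - 0 → 0 - 0 = 0, borrow out 0
  col 3: (0 - 0 borrow-in) - 1 → borrow from next column: (0+2) - 1 = 1, borrow out 1
  col 4: (0 - 1 borrow-in) - 0 → borrow from next column: (-1+2) - 0 = 1, borrow out 1
  col 5: (1 - 1 borrow-in) - 0 → 0 - 0 = 0, borrow out 0
  col 6: (1 - 0 borrow-in) - 1 → 1 - 1 = 0, borrow out 0
  col 7: (1 - 0 borrow-in) - 0 → 1 - 0 = 1, borrow out 0
  col 8: (0 - 0 borrow-in) - 0 → 0 - 0 = 0, borrow out 0
  col 9: (1 - 0 borrow-in) - 1 → 1 - 1 = 0, borrow out 0
Reading bits MSB→LSB: 0010011001
Strip leading zeros: 10011001
= 10011001


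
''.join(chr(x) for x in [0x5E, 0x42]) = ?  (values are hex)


Codes (hex): 0x5E 0x42
Per-code ASCII lookup:
  0x5E = 94  (special character) → '^'
  0x42 = 66  (range 65-90: uppercase, 66 - 65 = 1) → 'B'
= '^B'


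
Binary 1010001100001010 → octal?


Group into 3-bit groups: 001010001100001010
  001 = 1
  010 = 2
  001 = 1
  100 = 4
  001 = 1
  010 = 2
= 0o121412


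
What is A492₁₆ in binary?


Each hex digit → 4 binary bits:
  A = 1010
  4 = 0100
  9 = 1001
  2 = 0010
Concatenate: 1010 0100 1001 0010
= 1010010010010010


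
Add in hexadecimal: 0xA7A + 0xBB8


Align and add column by column (LSB to MSB, each column mod 16 with carry):
  0A7A
+ 0BB8
  ----
  col 0: A(10) + 8(8) + 0 (carry in) = 18 → 2(2), carry out 1
  col 1: 7(7) + B(11) + 1 (carry in) = 19 → 3(3), carry out 1
  col 2: A(10) + B(11) + 1 (carry in) = 22 → 6(6), carry out 1
  col 3: 0(0) + 0(0) + 1 (carry in) = 1 → 1(1), carry out 0
Reading digits MSB→LSB: 1632
Strip leading zeros: 1632
= 0x1632


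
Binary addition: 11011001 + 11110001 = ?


Align and add column by column (LSB to MSB, carry propagating):
  011011001
+ 011110001
  ---------
  col 0: 1 + 1 + 0 (carry in) = 2 → bit 0, carry out 1
  col 1: 0 + 0 + 1 (carry in) = 1 → bit 1, carry out 0
  col 2: 0 + 0 + 0 (carry in) = 0 → bit 0, carry out 0
  col 3: 1 + 0 + 0 (carry in) = 1 → bit 1, carry out 0
  col 4: 1 + 1 + 0 (carry in) = 2 → bit 0, carry out 1
  col 5: 0 + 1 + 1 (carry in) = 2 → bit 0, carry out 1
  col 6: 1 + 1 + 1 (carry in) = 3 → bit 1, carry out 1
  col 7: 1 + 1 + 1 (carry in) = 3 → bit 1, carry out 1
  col 8: 0 + 0 + 1 (carry in) = 1 → bit 1, carry out 0
Reading bits MSB→LSB: 111001010
Strip leading zeros: 111001010
= 111001010


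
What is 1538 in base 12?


Divide by 12 repeatedly:
1538 ÷ 12 = 128 remainder 2
128 ÷ 12 = 10 remainder 8
10 ÷ 12 = 0 remainder 10
Reading remainders bottom-up:
= A82


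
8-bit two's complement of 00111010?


Original: 00111010
Step 1 - Invert all bits: 11000101
Step 2 - Add 1: 11000101 + 1
= 11000110 (represents -58)


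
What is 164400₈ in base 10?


Positional values:
Position 0: 0 × 8^0 = 0
Position 1: 0 × 8^1 = 0
Position 2: 4 × 8^2 = 256
Position 3: 4 × 8^3 = 2048
Position 4: 6 × 8^4 = 24576
Position 5: 1 × 8^5 = 32768
Sum = 0 + 0 + 256 + 2048 + 24576 + 32768
= 59648


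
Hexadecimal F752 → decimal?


Positional values:
Position 0: 2 × 16^0 = 2 × 1 = 2
Position 1: 5 × 16^1 = 5 × 16 = 80
Position 2: 7 × 16^2 = 7 × 256 = 1792
Position 3: F × 16^3 = 15 × 4096 = 61440
Sum = 2 + 80 + 1792 + 61440
= 63314


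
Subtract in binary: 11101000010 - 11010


Align and subtract column by column (LSB to MSB, borrowing when needed):
  11101000010
- 00000011010
  -----------
  col 0: (0 - 0 borrow-in) - 0 → 0 - 0 = 0, borrow out 0
  col 1: (1 - 0 borrow-in) - 1 → 1 - 1 = 0, borrow out 0
  col 2: (0 - 0 borrow-in) - 0 → 0 - 0 = 0, borrow out 0
  col 3: (0 - 0 borrow-in) - 1 → borrow from next column: (0+2) - 1 = 1, borrow out 1
  col 4: (0 - 1 borrow-in) - 1 → borrow from next column: (-1+2) - 1 = 0, borrow out 1
  col 5: (0 - 1 borrow-in) - 0 → borrow from next column: (-1+2) - 0 = 1, borrow out 1
  col 6: (1 - 1 borrow-in) - 0 → 0 - 0 = 0, borrow out 0
  col 7: (0 - 0 borrow-in) - 0 → 0 - 0 = 0, borrow out 0
  col 8: (1 - 0 borrow-in) - 0 → 1 - 0 = 1, borrow out 0
  col 9: (1 - 0 borrow-in) - 0 → 1 - 0 = 1, borrow out 0
  col 10: (1 - 0 borrow-in) - 0 → 1 - 0 = 1, borrow out 0
Reading bits MSB→LSB: 11100101000
Strip leading zeros: 11100101000
= 11100101000
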